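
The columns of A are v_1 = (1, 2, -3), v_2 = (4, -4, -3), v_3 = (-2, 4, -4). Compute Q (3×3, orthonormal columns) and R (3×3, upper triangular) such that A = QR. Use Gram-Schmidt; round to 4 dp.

Q = [[0.2673, 0.5817, -0.7682], [0.5345, -0.7528, -0.3841], [-0.8018, -0.3080, -0.5121]], R = [[3.7417, 1.3363, 4.8107], [0.0000, 6.2621, -2.9429], [0.0000, 0.0000, 2.0486]]

v_1 = (1, 2, -3); ‖v_1‖ = 3.7417, so e_1 = (0.2673, 0.5345, -0.8018).
e_1·v_2 = 0.2673·4 + 0.5345·(-4) + (-0.8018)·(-3) = 1.3363.
u_2 = v_2 − 1.3363·e_1 = (3.6429, -4.7143, -1.9286).
‖u_2‖ = 6.2621, so e_2 = (0.5817, -0.7528, -0.3080).
e_1·v_3 = 0.2673·(-2) + 0.5345·4 + (-0.8018)·(-4) = 4.8107; e_2·v_3 = 0.5817·(-2) + (-0.7528)·4 + (-0.3080)·(-4) = -2.9429.
u_3 = v_3 − 4.8107·e_1 + 2.9429·e_2 = (-1.5738, -0.7869, -1.0492).
‖u_3‖ = 2.0486, so e_3 = (-0.7682, -0.3841, -0.5121).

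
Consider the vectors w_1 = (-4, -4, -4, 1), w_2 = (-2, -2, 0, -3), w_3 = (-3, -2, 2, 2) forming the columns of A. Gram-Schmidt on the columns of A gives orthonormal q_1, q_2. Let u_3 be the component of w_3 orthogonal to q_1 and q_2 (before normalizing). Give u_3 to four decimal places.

q_1 = w_1/‖w_1‖ = (-4, -4, -4, 1)/7.0000 = (-0.5714, -0.5714, -0.5714, 0.1429).
r_{12} = q_1·w_2 = 1.8571.
u_2 = w_2 − 1.8571·q_1 = (-0.9388, -0.9388, 1.0612, -3.2653).
‖u_2‖ = 3.6812, so q_2 = (-0.2550, -0.2550, 0.2883, -0.8870).
r_{13} = q_1·w_3 = 2.0000; r_{23} = q_2·w_3 = 0.0776.
u_3 = w_3 − 2.0000·q_1 − 0.0776·q_2 = (-1.8373, -0.8373, 3.1205, 1.7831).

u_3 = (-1.8373, -0.8373, 3.1205, 1.7831)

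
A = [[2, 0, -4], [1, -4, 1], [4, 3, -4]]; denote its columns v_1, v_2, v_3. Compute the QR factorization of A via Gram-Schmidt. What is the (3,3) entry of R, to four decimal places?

r_{33} = 2.3287

v_1 = (2, 1, 4); ‖v_1‖ = 4.5826, so q_1 = (0.4364, 0.2182, 0.8729).
q_1·v_2 = 0.4364·0 + 0.2182·(-4) + 0.8729·3 = 1.7457.
u_2 = v_2 − 1.7457·q_1 = (-0.7619, -4.3810, 1.4762).
‖u_2‖ = 4.6853, so q_2 = (-0.1626, -0.9350, 0.3151).
q_1·v_3 = 0.4364·(-4) + 0.2182·1 + 0.8729·(-4) = -5.0190; q_2·v_3 = (-0.1626)·(-4) + (-0.9350)·1 + 0.3151·(-4) = -1.5448.
u_3 = v_3 + 5.0190·q_1 + 1.5448·q_2 = (-2.0607, 0.6508, 0.8677).
r_{33} = ‖u_3‖ = 2.3287.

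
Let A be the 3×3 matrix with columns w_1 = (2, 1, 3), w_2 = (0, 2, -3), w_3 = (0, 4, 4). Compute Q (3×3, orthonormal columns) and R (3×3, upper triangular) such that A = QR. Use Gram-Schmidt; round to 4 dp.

Q = [[0.5345, 0.3244, -0.7804], [0.2673, 0.8111, 0.5203], [0.8018, -0.4867, 0.3468]], R = [[3.7417, -1.8708, 4.2762], [0.0000, 3.0822, 1.2978], [0.0000, 0.0000, 3.4684]]

w_1 = (2, 1, 3); ‖w_1‖ = 3.7417, so q_1 = (0.5345, 0.2673, 0.8018).
q_1·w_2 = 0.5345·0 + 0.2673·2 + 0.8018·(-3) = -1.8708.
u_2 = w_2 + 1.8708·q_1 = (1.0000, 2.5000, -1.5000).
‖u_2‖ = 3.0822, so q_2 = (0.3244, 0.8111, -0.4867).
q_1·w_3 = 0.5345·0 + 0.2673·4 + 0.8018·4 = 4.2762; q_2·w_3 = 0.3244·0 + 0.8111·4 + (-0.4867)·4 = 1.2978.
u_3 = w_3 − 4.2762·q_1 − 1.2978·q_2 = (-2.7068, 1.8045, 1.2030).
‖u_3‖ = 3.4684, so q_3 = (-0.7804, 0.5203, 0.3468).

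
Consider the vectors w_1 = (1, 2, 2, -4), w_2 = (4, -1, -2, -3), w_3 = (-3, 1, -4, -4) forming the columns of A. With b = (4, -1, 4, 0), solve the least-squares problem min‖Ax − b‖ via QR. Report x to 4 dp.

x = (0.5015, 0.3261, -0.8284)

e_1 = w_1/‖w_1‖ = (1, 2, 2, -4)/5.0000 = (0.2000, 0.4000, 0.4000, -0.8000).
r_{12} = e_1·w_2 = 2.0000.
u_2 = w_2 − 2.0000·e_1 = (3.6000, -1.8000, -2.8000, -1.4000).
‖u_2‖ = 5.0990, so e_2 = (0.7060, -0.3530, -0.5491, -0.2746).
r_{13} = e_1·w_3 = 1.4000; r_{23} = e_2·w_3 = 0.8237.
u_3 = w_3 − 1.4000·e_1 − 0.8237·e_2 = (-3.8615, 0.7308, -4.1077, -2.6538).
‖u_3‖ = 6.2739, so e_3 = (-0.6155, 0.1165, -0.6547, -0.4230).
Qᵀb = (2.0000, 0.9806, -5.1974).
Back-substitute: x_3 = -5.1974/6.2739 = -0.8284.
x_2 = (0.9806 − 0.8237·(-0.8284))/5.0990 = 0.3261.
x_1 = (2.0000 − 2.0000·0.3261 − 1.4000·(-0.8284))/5.0000 = 0.5015.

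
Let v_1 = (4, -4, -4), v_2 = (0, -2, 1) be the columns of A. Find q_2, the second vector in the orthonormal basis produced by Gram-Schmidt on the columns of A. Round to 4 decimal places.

q_2 = (-0.1543, -0.7715, 0.6172)

v_1 = (4, -4, -4); ‖v_1‖ = 6.9282, so q_1 = (0.5774, -0.5774, -0.5774).
q_1·v_2 = 0.5774·0 + (-0.5774)·(-2) + (-0.5774)·1 = 0.5774.
u_2 = v_2 − 0.5774·q_1 = (-0.3333, -1.6667, 1.3333).
‖u_2‖ = 2.1602, so q_2 = (-0.1543, -0.7715, 0.6172).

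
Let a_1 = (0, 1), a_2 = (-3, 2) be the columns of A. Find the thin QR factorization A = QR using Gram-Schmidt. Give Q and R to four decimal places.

a_1 = (0, 1); ‖a_1‖ = 1.0000, so e_1 = (0.0000, 1.0000).
e_1·a_2 = 0.0000·(-3) + 1.0000·2 = 2.0000.
u_2 = a_2 − 2.0000·e_1 = (-3.0000, 0.0000).
‖u_2‖ = 3.0000, so e_2 = (-1.0000, 0.0000).

Q = [[0.0000, -1.0000], [1.0000, 0.0000]], R = [[1.0000, 2.0000], [0.0000, 3.0000]]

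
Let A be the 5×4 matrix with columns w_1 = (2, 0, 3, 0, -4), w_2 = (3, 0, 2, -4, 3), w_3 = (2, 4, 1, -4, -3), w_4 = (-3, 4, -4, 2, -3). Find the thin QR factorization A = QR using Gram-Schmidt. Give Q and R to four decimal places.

q_1 = w_1/‖w_1‖ = (2, 0, 3, 0, -4)/5.3852 = (0.3714, 0.0000, 0.5571, 0.0000, -0.7428).
r_{12} = q_1·w_2 = 0.0000.
u_2 = w_2 + 0.0000·q_1 = (3.0000, 0.0000, 2.0000, -4.0000, 3.0000).
‖u_2‖ = 6.1644, so q_2 = (0.4867, 0.0000, 0.3244, -0.6489, 0.4867).
r_{13} = q_1·w_3 = 3.5282; r_{23} = q_2·w_3 = 2.4333.
u_3 = w_3 − 3.5282·q_1 − 2.4333·q_2 = (-0.4946, 4.0000, -1.7550, -2.4211, -1.5635).
‖u_3‖ = 5.2565, so q_3 = (-0.0941, 0.7610, -0.3339, -0.4606, -0.2974).
r_{14} = q_1·w_4 = -1.1142; r_{24} = q_2·w_4 = -5.5155; r_{34} = q_3·w_4 = 4.6328.
u_4 = w_4 + 1.1142·q_1 + 5.5155·q_2 − 4.6328·q_3 = (0.5339, 0.4746, -0.0431, 0.5548, 0.2346).
‖u_4‖ = 0.9354, so q_4 = (0.5707, 0.5074, -0.0461, 0.5931, 0.2508).

Q = [[0.3714, 0.4867, -0.0941, 0.5707], [0.0000, 0.0000, 0.7610, 0.5074], [0.5571, 0.3244, -0.3339, -0.0461], [0.0000, -0.6489, -0.4606, 0.5931], [-0.7428, 0.4867, -0.2974, 0.2508]], R = [[5.3852, 0.0000, 3.5282, -1.1142], [0.0000, 6.1644, 2.4333, -5.5155], [0.0000, 0.0000, 5.2565, 4.6328], [0.0000, 0.0000, 0.0000, 0.9354]]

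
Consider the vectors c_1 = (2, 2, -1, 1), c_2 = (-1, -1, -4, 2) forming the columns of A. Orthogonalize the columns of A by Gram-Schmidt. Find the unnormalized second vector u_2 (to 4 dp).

c_1 = (2, 2, -1, 1); ‖c_1‖ = 3.1623, so q_1 = (0.6325, 0.6325, -0.3162, 0.3162).
q_1·c_2 = 0.6325·(-1) + 0.6325·(-1) + (-0.3162)·(-4) + 0.3162·2 = 0.6325.
u_2 = c_2 − 0.6325·q_1 = (-1.4000, -1.4000, -3.8000, 1.8000).

u_2 = (-1.4000, -1.4000, -3.8000, 1.8000)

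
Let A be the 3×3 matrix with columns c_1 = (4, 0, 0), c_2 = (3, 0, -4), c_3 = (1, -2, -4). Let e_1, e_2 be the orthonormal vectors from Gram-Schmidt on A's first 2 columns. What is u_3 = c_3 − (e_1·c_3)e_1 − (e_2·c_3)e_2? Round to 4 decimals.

u_3 = (0.0000, -2.0000, 0.0000)

c_1 = (4, 0, 0); ‖c_1‖ = 4.0000, so e_1 = (1.0000, 0.0000, 0.0000).
e_1·c_2 = 1.0000·3 + 0.0000·0 + 0.0000·(-4) = 3.0000.
u_2 = c_2 − 3.0000·e_1 = (0.0000, 0.0000, -4.0000).
‖u_2‖ = 4.0000, so e_2 = (0.0000, 0.0000, -1.0000).
e_1·c_3 = 1.0000·1 + 0.0000·(-2) + 0.0000·(-4) = 1.0000; e_2·c_3 = 0.0000·1 + 0.0000·(-2) + (-1.0000)·(-4) = 4.0000.
u_3 = c_3 − 1.0000·e_1 − 4.0000·e_2 = (0.0000, -2.0000, 0.0000).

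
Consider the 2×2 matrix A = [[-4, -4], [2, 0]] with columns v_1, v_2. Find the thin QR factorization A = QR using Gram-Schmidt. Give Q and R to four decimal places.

Q = [[-0.8944, -0.4472], [0.4472, -0.8944]], R = [[4.4721, 3.5777], [0.0000, 1.7889]]

e_1 = v_1/‖v_1‖ = (-4, 2)/4.4721 = (-0.8944, 0.4472).
r_{12} = e_1·v_2 = 3.5777.
u_2 = v_2 − 3.5777·e_1 = (-0.8000, -1.6000).
‖u_2‖ = 1.7889, so e_2 = (-0.4472, -0.8944).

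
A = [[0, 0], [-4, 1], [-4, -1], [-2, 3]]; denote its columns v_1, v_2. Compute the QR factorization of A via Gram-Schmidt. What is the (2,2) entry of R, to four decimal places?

r_{22} = 3.1623

e_1 = v_1/‖v_1‖ = (0, -4, -4, -2)/6.0000 = (0.0000, -0.6667, -0.6667, -0.3333).
r_{12} = e_1·v_2 = -1.0000.
u_2 = v_2 + 1.0000·e_1 = (0.0000, 0.3333, -1.6667, 2.6667).
r_{22} = ‖u_2‖ = 3.1623.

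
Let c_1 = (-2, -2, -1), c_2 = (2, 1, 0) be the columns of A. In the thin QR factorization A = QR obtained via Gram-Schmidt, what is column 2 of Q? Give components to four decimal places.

e_2 = (0.6667, -0.3333, -0.6667)

c_1 = (-2, -2, -1); ‖c_1‖ = 3.0000, so e_1 = (-0.6667, -0.6667, -0.3333).
e_1·c_2 = (-0.6667)·2 + (-0.6667)·1 + (-0.3333)·0 = -2.0000.
u_2 = c_2 + 2.0000·e_1 = (0.6667, -0.3333, -0.6667).
‖u_2‖ = 1.0000, so e_2 = (0.6667, -0.3333, -0.6667).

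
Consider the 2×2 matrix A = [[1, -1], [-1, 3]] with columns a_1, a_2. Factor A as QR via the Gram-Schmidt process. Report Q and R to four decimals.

q_1 = a_1/‖a_1‖ = (1, -1)/1.4142 = (0.7071, -0.7071).
r_{12} = q_1·a_2 = -2.8284.
u_2 = a_2 + 2.8284·q_1 = (1.0000, 1.0000).
‖u_2‖ = 1.4142, so q_2 = (0.7071, 0.7071).

Q = [[0.7071, 0.7071], [-0.7071, 0.7071]], R = [[1.4142, -2.8284], [0.0000, 1.4142]]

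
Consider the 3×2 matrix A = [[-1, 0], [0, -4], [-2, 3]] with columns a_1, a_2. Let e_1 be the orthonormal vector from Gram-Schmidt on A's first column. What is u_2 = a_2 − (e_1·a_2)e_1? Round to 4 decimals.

e_1 = a_1/‖a_1‖ = (-1, 0, -2)/2.2361 = (-0.4472, 0.0000, -0.8944).
r_{12} = e_1·a_2 = -2.6833.
u_2 = a_2 + 2.6833·e_1 = (-1.2000, -4.0000, 0.6000).

u_2 = (-1.2000, -4.0000, 0.6000)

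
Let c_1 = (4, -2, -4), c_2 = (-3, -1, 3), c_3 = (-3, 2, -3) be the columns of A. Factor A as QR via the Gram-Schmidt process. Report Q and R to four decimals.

Q = [[0.6667, -0.2357, -0.7071], [-0.3333, -0.9428, 0.0000], [-0.6667, 0.2357, -0.7071]], R = [[6.0000, -3.6667, -0.6667], [0.0000, 2.3570, -1.8856], [0.0000, 0.0000, 4.2426]]

c_1 = (4, -2, -4); ‖c_1‖ = 6.0000, so e_1 = (0.6667, -0.3333, -0.6667).
e_1·c_2 = 0.6667·(-3) + (-0.3333)·(-1) + (-0.6667)·3 = -3.6667.
u_2 = c_2 + 3.6667·e_1 = (-0.5556, -2.2222, 0.5556).
‖u_2‖ = 2.3570, so e_2 = (-0.2357, -0.9428, 0.2357).
e_1·c_3 = 0.6667·(-3) + (-0.3333)·2 + (-0.6667)·(-3) = -0.6667; e_2·c_3 = (-0.2357)·(-3) + (-0.9428)·2 + 0.2357·(-3) = -1.8856.
u_3 = c_3 + 0.6667·e_1 + 1.8856·e_2 = (-3.0000, 0.0000, -3.0000).
‖u_3‖ = 4.2426, so e_3 = (-0.7071, 0.0000, -0.7071).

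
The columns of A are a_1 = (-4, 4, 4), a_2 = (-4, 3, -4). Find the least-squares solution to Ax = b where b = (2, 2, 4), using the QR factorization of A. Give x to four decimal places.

x = (0.4781, -0.5789)

a_1 = (-4, 4, 4); ‖a_1‖ = 6.9282, so q_1 = (-0.5774, 0.5774, 0.5774).
q_1·a_2 = (-0.5774)·(-4) + 0.5774·3 + 0.5774·(-4) = 1.7321.
u_2 = a_2 − 1.7321·q_1 = (-3.0000, 2.0000, -5.0000).
‖u_2‖ = 6.1644, so q_2 = (-0.4867, 0.3244, -0.8111).
Qᵀb = (2.3094, -3.5689).
Back-substitute: x_2 = -3.5689/6.1644 = -0.5789.
x_1 = (2.3094 − 1.7321·(-0.5789))/6.9282 = 0.4781.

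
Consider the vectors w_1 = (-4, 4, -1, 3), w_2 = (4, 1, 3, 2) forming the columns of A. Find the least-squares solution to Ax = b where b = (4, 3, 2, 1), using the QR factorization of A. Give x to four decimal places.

w_1 = (-4, 4, -1, 3); ‖w_1‖ = 6.4807, so e_1 = (-0.6172, 0.6172, -0.1543, 0.4629).
e_1·w_2 = (-0.6172)·4 + 0.6172·1 + (-0.1543)·3 + 0.4629·2 = -1.3887.
u_2 = w_2 + 1.3887·e_1 = (3.1429, 1.8571, 2.7857, 2.6429).
‖u_2‖ = 5.2982, so e_2 = (0.5932, 0.3505, 0.5258, 0.4988).
Qᵀb = (-0.4629, 4.9747).
Back-substitute: x_2 = 4.9747/5.2982 = 0.9389.
x_1 = (-0.4629 + 1.3887·0.9389)/6.4807 = 0.1298.

x = (0.1298, 0.9389)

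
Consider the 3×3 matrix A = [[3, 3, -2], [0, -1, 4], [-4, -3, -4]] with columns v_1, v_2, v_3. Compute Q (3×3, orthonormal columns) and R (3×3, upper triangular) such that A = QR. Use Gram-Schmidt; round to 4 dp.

Q = [[0.6000, 0.4116, -0.6860], [0.0000, -0.8575, -0.5145], [-0.8000, 0.3087, -0.5145]], R = [[5.0000, 4.2000, 2.0000], [0.0000, 1.1662, -5.4880], [0.0000, 0.0000, 1.3720]]

q_1 = v_1/‖v_1‖ = (3, 0, -4)/5.0000 = (0.6000, 0.0000, -0.8000).
r_{12} = q_1·v_2 = 4.2000.
u_2 = v_2 − 4.2000·q_1 = (0.4800, -1.0000, 0.3600).
‖u_2‖ = 1.1662, so q_2 = (0.4116, -0.8575, 0.3087).
r_{13} = q_1·v_3 = 2.0000; r_{23} = q_2·v_3 = -5.4880.
u_3 = v_3 − 2.0000·q_1 + 5.4880·q_2 = (-0.9412, -0.7059, -0.7059).
‖u_3‖ = 1.3720, so q_3 = (-0.6860, -0.5145, -0.5145).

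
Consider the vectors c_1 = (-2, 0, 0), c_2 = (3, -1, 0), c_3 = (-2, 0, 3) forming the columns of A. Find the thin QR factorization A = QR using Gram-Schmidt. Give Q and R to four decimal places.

c_1 = (-2, 0, 0); ‖c_1‖ = 2.0000, so e_1 = (-1.0000, 0.0000, 0.0000).
e_1·c_2 = (-1.0000)·3 + 0.0000·(-1) + 0.0000·0 = -3.0000.
u_2 = c_2 + 3.0000·e_1 = (0.0000, -1.0000, 0.0000).
‖u_2‖ = 1.0000, so e_2 = (0.0000, -1.0000, 0.0000).
e_1·c_3 = (-1.0000)·(-2) + 0.0000·0 + 0.0000·3 = 2.0000; e_2·c_3 = 0.0000·(-2) + (-1.0000)·0 + 0.0000·3 = 0.0000.
u_3 = c_3 − 2.0000·e_1 + 0.0000·e_2 = (0.0000, 0.0000, 3.0000).
‖u_3‖ = 3.0000, so e_3 = (0.0000, 0.0000, 1.0000).

Q = [[-1.0000, 0.0000, 0.0000], [0.0000, -1.0000, 0.0000], [0.0000, 0.0000, 1.0000]], R = [[2.0000, -3.0000, 2.0000], [0.0000, 1.0000, 0.0000], [0.0000, 0.0000, 3.0000]]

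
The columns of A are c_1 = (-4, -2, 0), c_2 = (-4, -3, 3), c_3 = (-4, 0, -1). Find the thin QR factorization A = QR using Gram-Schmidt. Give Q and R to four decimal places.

Q = [[-0.8944, 0.1278, -0.4286], [-0.4472, -0.2556, 0.8571], [0.0000, 0.9583, 0.2857]], R = [[4.4721, 4.9193, 3.5777], [0.0000, 3.1305, -1.4694], [0.0000, 0.0000, 1.4286]]

c_1 = (-4, -2, 0); ‖c_1‖ = 4.4721, so q_1 = (-0.8944, -0.4472, 0.0000).
q_1·c_2 = (-0.8944)·(-4) + (-0.4472)·(-3) + 0.0000·3 = 4.9193.
u_2 = c_2 − 4.9193·q_1 = (0.4000, -0.8000, 3.0000).
‖u_2‖ = 3.1305, so q_2 = (0.1278, -0.2556, 0.9583).
q_1·c_3 = (-0.8944)·(-4) + (-0.4472)·0 + 0.0000·(-1) = 3.5777; q_2·c_3 = 0.1278·(-4) + (-0.2556)·0 + 0.9583·(-1) = -1.4694.
u_3 = c_3 − 3.5777·q_1 + 1.4694·q_2 = (-0.6122, 1.2245, 0.4082).
‖u_3‖ = 1.4286, so q_3 = (-0.4286, 0.8571, 0.2857).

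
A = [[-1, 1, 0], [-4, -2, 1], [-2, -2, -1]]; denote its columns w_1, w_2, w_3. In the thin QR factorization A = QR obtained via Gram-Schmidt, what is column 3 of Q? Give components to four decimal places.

e_3 = (-0.4851, 0.4851, -0.7276)

w_1 = (-1, -4, -2); ‖w_1‖ = 4.5826, so e_1 = (-0.2182, -0.8729, -0.4364).
e_1·w_2 = (-0.2182)·1 + (-0.8729)·(-2) + (-0.4364)·(-2) = 2.4004.
u_2 = w_2 − 2.4004·e_1 = (1.5238, 0.0952, -0.9524).
‖u_2‖ = 1.7995, so e_2 = (0.8468, 0.0529, -0.5293).
e_1·w_3 = (-0.2182)·0 + (-0.8729)·1 + (-0.4364)·(-1) = -0.4364; e_2·w_3 = 0.8468·0 + 0.0529·1 + (-0.5293)·(-1) = 0.5822.
u_3 = w_3 + 0.4364·e_1 − 0.5822·e_2 = (-0.5882, 0.5882, -0.8824).
‖u_3‖ = 1.2127, so e_3 = (-0.4851, 0.4851, -0.7276).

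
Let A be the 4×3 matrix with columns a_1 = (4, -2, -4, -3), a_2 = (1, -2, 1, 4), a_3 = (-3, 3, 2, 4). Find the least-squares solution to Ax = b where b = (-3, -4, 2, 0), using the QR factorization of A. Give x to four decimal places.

a_1 = (4, -2, -4, -3); ‖a_1‖ = 6.7082, so q_1 = (0.5963, -0.2981, -0.5963, -0.4472).
q_1·a_2 = 0.5963·1 + (-0.2981)·(-2) + (-0.5963)·1 + (-0.4472)·4 = -1.1926.
u_2 = a_2 + 1.1926·q_1 = (1.7111, -2.3556, 0.2889, 3.4667).
‖u_2‖ = 4.5363, so q_2 = (0.3772, -0.5193, 0.0637, 0.7642).
q_1·a_3 = 0.5963·(-3) + (-0.2981)·3 + (-0.5963)·2 + (-0.4472)·4 = -5.6647; q_2·a_3 = 0.3772·(-3) + (-0.5193)·3 + 0.0637·2 + 0.7642·4 = 0.4948.
u_3 = a_3 + 5.6647·q_1 − 0.4948·q_2 = (0.1911, 1.5680, -1.4093, 1.0886).
‖u_3‖ = 2.3804, so q_3 = (0.0803, 0.6587, -0.5920, 0.4573).
Qᵀb = (-1.7889, 1.0728, -4.0599).
Back-substitute: x_3 = -4.0599/2.3804 = -1.7055.
x_2 = (1.0728 − 0.4948·(-1.7055))/4.5363 = 0.4225.
x_1 = (-1.7889 + 1.1926·0.4225 + 5.6647·(-1.7055))/6.7082 = -1.6318.

x = (-1.6318, 0.4225, -1.7055)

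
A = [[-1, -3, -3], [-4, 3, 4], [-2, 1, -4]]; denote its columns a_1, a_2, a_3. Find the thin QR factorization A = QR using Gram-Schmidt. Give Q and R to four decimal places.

a_1 = (-1, -4, -2); ‖a_1‖ = 4.5826, so q_1 = (-0.2182, -0.8729, -0.4364).
q_1·a_2 = (-0.2182)·(-3) + (-0.8729)·3 + (-0.4364)·1 = -2.4004.
u_2 = a_2 + 2.4004·q_1 = (-3.5238, 0.9048, -0.0476).
‖u_2‖ = 3.6384, so q_2 = (-0.9685, 0.2487, -0.0131).
q_1·a_3 = (-0.2182)·(-3) + (-0.8729)·4 + (-0.4364)·(-4) = -1.0911; q_2·a_3 = (-0.9685)·(-3) + 0.2487·4 + (-0.0131)·(-4) = 3.9525.
u_3 = a_3 + 1.0911·q_1 − 3.9525·q_2 = (0.5899, 2.0647, -4.4245).
‖u_3‖ = 4.9180, so q_3 = (0.1200, 0.4198, -0.8996).

Q = [[-0.2182, -0.9685, 0.1200], [-0.8729, 0.2487, 0.4198], [-0.4364, -0.0131, -0.8996]], R = [[4.5826, -2.4004, -1.0911], [0.0000, 3.6384, 3.9525], [0.0000, 0.0000, 4.9180]]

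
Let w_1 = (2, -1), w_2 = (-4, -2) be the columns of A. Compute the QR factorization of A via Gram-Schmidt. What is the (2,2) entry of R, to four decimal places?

w_1 = (2, -1); ‖w_1‖ = 2.2361, so q_1 = (0.8944, -0.4472).
q_1·w_2 = 0.8944·(-4) + (-0.4472)·(-2) = -2.6833.
u_2 = w_2 + 2.6833·q_1 = (-1.6000, -3.2000).
r_{22} = ‖u_2‖ = 3.5777.

r_{22} = 3.5777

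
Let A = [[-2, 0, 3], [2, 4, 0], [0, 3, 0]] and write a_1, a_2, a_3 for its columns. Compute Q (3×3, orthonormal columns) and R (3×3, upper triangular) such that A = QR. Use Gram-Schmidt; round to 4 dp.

Q = [[-0.7071, 0.4851, 0.5145], [0.7071, 0.4851, 0.5145], [0.0000, 0.7276, -0.6860]], R = [[2.8284, 2.8284, -2.1213], [0.0000, 4.1231, 1.4552], [0.0000, 0.0000, 1.5435]]

a_1 = (-2, 2, 0); ‖a_1‖ = 2.8284, so e_1 = (-0.7071, 0.7071, 0.0000).
e_1·a_2 = (-0.7071)·0 + 0.7071·4 + 0.0000·3 = 2.8284.
u_2 = a_2 − 2.8284·e_1 = (2.0000, 2.0000, 3.0000).
‖u_2‖ = 4.1231, so e_2 = (0.4851, 0.4851, 0.7276).
e_1·a_3 = (-0.7071)·3 + 0.7071·0 + 0.0000·0 = -2.1213; e_2·a_3 = 0.4851·3 + 0.4851·0 + 0.7276·0 = 1.4552.
u_3 = a_3 + 2.1213·e_1 − 1.4552·e_2 = (0.7941, 0.7941, -1.0588).
‖u_3‖ = 1.5435, so e_3 = (0.5145, 0.5145, -0.6860).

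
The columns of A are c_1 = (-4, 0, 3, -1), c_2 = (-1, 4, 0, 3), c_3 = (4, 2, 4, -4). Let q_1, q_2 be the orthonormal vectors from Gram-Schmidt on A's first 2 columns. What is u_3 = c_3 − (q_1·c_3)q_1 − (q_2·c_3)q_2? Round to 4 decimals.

u_3 = (3.7393, 3.2326, 3.9644, -3.0637)

q_1 = c_1/‖c_1‖ = (-4, 0, 3, -1)/5.0990 = (-0.7845, 0.0000, 0.5883, -0.1961).
r_{12} = q_1·c_2 = 0.1961.
u_2 = c_2 − 0.1961·q_1 = (-0.8462, 4.0000, -0.1154, 3.0385).
‖u_2‖ = 5.0952, so q_2 = (-0.1661, 0.7850, -0.0226, 0.5963).
r_{13} = q_1·c_3 = 0.0000; r_{23} = q_2·c_3 = -1.5701.
u_3 = c_3 + 0.0000·q_1 + 1.5701·q_2 = (3.7393, 3.2326, 3.9644, -3.0637).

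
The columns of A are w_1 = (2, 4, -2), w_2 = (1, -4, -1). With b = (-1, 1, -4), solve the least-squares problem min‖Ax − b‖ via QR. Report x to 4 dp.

q_1 = w_1/‖w_1‖ = (2, 4, -2)/4.8990 = (0.4082, 0.8165, -0.4082).
r_{12} = q_1·w_2 = -2.4495.
u_2 = w_2 + 2.4495·q_1 = (2.0000, -2.0000, -2.0000).
‖u_2‖ = 3.4641, so q_2 = (0.5774, -0.5774, -0.5774).
Qᵀb = (2.0412, 1.1547).
Back-substitute: x_2 = 1.1547/3.4641 = 0.3333.
x_1 = (2.0412 + 2.4495·0.3333)/4.8990 = 0.5833.

x = (0.5833, 0.3333)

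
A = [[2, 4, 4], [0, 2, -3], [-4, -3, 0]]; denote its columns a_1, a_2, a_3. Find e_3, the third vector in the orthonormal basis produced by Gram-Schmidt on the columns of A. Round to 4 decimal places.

e_3 = (0.5963, -0.7454, 0.2981)

e_1 = a_1/‖a_1‖ = (2, 0, -4)/4.4721 = (0.4472, 0.0000, -0.8944).
r_{12} = e_1·a_2 = 4.4721.
u_2 = a_2 − 4.4721·e_1 = (2.0000, 2.0000, 1.0000).
‖u_2‖ = 3.0000, so e_2 = (0.6667, 0.6667, 0.3333).
r_{13} = e_1·a_3 = 1.7889; r_{23} = e_2·a_3 = 0.6667.
u_3 = a_3 − 1.7889·e_1 − 0.6667·e_2 = (2.7556, -3.4444, 1.3778).
‖u_3‖ = 4.6212, so e_3 = (0.5963, -0.7454, 0.2981).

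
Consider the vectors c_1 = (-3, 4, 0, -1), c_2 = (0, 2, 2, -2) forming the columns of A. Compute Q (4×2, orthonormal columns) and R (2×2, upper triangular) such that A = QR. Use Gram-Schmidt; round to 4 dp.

Q = [[-0.5883, 0.4041], [0.7845, 0.1616], [0.0000, 0.7004], [-0.1961, -0.5657]], R = [[5.0990, 1.9612], [0.0000, 2.8555]]

q_1 = c_1/‖c_1‖ = (-3, 4, 0, -1)/5.0990 = (-0.5883, 0.7845, 0.0000, -0.1961).
r_{12} = q_1·c_2 = 1.9612.
u_2 = c_2 − 1.9612·q_1 = (1.1538, 0.4615, 2.0000, -1.6154).
‖u_2‖ = 2.8555, so q_2 = (0.4041, 0.1616, 0.7004, -0.5657).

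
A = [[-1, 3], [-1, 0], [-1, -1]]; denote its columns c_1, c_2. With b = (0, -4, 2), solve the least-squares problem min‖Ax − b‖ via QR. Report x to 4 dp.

c_1 = (-1, -1, -1); ‖c_1‖ = 1.7321, so e_1 = (-0.5774, -0.5774, -0.5774).
e_1·c_2 = (-0.5774)·3 + (-0.5774)·0 + (-0.5774)·(-1) = -1.1547.
u_2 = c_2 + 1.1547·e_1 = (2.3333, -0.6667, -1.6667).
‖u_2‖ = 2.9439, so e_2 = (0.7926, -0.2265, -0.5661).
Qᵀb = (1.1547, -0.2265).
Back-substitute: x_2 = -0.2265/2.9439 = -0.0769.
x_1 = (1.1547 + 1.1547·(-0.0769))/1.7321 = 0.6154.

x = (0.6154, -0.0769)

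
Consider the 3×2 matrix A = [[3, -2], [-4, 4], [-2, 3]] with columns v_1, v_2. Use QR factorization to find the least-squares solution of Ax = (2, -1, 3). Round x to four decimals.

q_1 = v_1/‖v_1‖ = (3, -4, -2)/5.3852 = (0.5571, -0.7428, -0.3714).
r_{12} = q_1·v_2 = -5.1995.
u_2 = v_2 + 5.1995·q_1 = (0.8966, 0.1379, 1.0690).
‖u_2‖ = 1.4020, so q_2 = (0.6395, 0.0984, 0.7625).
Qᵀb = (0.7428, 3.4680).
Back-substitute: x_2 = 3.4680/1.4020 = 2.4737.
x_1 = (0.7428 + 5.1995·2.4737)/5.3852 = 2.5263.

x = (2.5263, 2.4737)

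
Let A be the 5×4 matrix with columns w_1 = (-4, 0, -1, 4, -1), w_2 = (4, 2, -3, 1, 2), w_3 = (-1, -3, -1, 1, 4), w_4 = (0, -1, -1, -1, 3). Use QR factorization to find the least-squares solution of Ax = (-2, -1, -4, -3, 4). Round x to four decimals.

w_1 = (-4, 0, -1, 4, -1); ‖w_1‖ = 5.8310, so e_1 = (-0.6860, 0.0000, -0.1715, 0.6860, -0.1715).
e_1·w_2 = (-0.6860)·4 + 0.0000·2 + (-0.1715)·(-3) + 0.6860·1 + (-0.1715)·2 = -1.8865.
u_2 = w_2 + 1.8865·e_1 = (2.7059, 2.0000, -3.3235, 2.2941, 1.6765).
‖u_2‖ = 5.5174, so e_2 = (0.4904, 0.3625, -0.6024, 0.4158, 0.3039).
e_1·w_3 = (-0.6860)·(-1) + 0.0000·(-3) + (-0.1715)·(-1) + 0.6860·1 + (-0.1715)·4 = 0.8575; e_2·w_3 = 0.4904·(-1) + 0.3625·(-3) + (-0.6024)·(-1) + 0.4158·1 + 0.3039·4 = 0.6557.
u_3 = w_3 − 0.8575·e_1 − 0.6557·e_2 = (-0.7333, -3.2377, -0.4580, 0.1391, 3.9478).
‖u_3‖ = 5.1802, so e_3 = (-0.1416, -0.6250, -0.0884, 0.0269, 0.7621).
e_1·w_4 = (-0.6860)·0 + 0.0000·(-1) + (-0.1715)·(-1) + 0.6860·(-1) + (-0.1715)·3 = -1.0290; e_2·w_4 = 0.4904·0 + 0.3625·(-1) + (-0.6024)·(-1) + 0.4158·(-1) + 0.3039·3 = 0.7356; e_3·w_4 = (-0.1416)·0 + (-0.6250)·(-1) + (-0.0884)·(-1) + 0.0269·(-1) + 0.7621·3 = 2.9728.
u_4 = w_4 + 1.0290·e_1 − 0.7356·e_2 − 2.9728·e_3 = (-0.6458, 0.5914, -0.4705, -0.6798, 0.3344).
‖u_4‖ = 1.2499, so e_4 = (-0.5167, 0.4731, -0.3764, -0.5439, 0.2676).
Qᵀb = (-0.6860, 1.0342, 4.2296, 4.7680).
Back-substitute: x_4 = 4.7680/1.2499 = 3.8148.
x_3 = (4.2296 − 2.9728·3.8148)/5.1802 = -1.3727.
x_2 = (1.0342 − 0.6557·(-1.3727) − 0.7356·3.8148)/5.5174 = -0.1581.
x_1 = (-0.6860 + 1.8865·(-0.1581) − 0.8575·(-1.3727) + 1.0290·3.8148)/5.8310 = 0.7063.

x = (0.7063, -0.1581, -1.3727, 3.8148)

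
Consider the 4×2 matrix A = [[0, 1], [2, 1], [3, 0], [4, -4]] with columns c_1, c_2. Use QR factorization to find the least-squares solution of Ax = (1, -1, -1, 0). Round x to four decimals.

c_1 = (0, 2, 3, 4); ‖c_1‖ = 5.3852, so e_1 = (0.0000, 0.3714, 0.5571, 0.7428).
e_1·c_2 = 0.0000·1 + 0.3714·1 + 0.5571·0 + 0.7428·(-4) = -2.5997.
u_2 = c_2 + 2.5997·e_1 = (1.0000, 1.9655, 1.4483, -2.0690).
‖u_2‖ = 3.3528, so e_2 = (0.2983, 0.5862, 0.4320, -0.6171).
Qᵀb = (-0.9285, -0.7199).
Back-substitute: x_2 = -0.7199/3.3528 = -0.2147.
x_1 = (-0.9285 + 2.5997·(-0.2147))/5.3852 = -0.2761.

x = (-0.2761, -0.2147)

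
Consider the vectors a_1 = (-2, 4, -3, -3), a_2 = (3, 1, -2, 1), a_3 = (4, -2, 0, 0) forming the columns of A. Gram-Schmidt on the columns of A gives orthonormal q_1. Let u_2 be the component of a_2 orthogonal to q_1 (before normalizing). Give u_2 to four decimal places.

a_1 = (-2, 4, -3, -3); ‖a_1‖ = 6.1644, so q_1 = (-0.3244, 0.6489, -0.4867, -0.4867).
q_1·a_2 = (-0.3244)·3 + 0.6489·1 + (-0.4867)·(-2) + (-0.4867)·1 = 0.1622.
u_2 = a_2 − 0.1622·q_1 = (3.0526, 0.8947, -1.9211, 1.0789).

u_2 = (3.0526, 0.8947, -1.9211, 1.0789)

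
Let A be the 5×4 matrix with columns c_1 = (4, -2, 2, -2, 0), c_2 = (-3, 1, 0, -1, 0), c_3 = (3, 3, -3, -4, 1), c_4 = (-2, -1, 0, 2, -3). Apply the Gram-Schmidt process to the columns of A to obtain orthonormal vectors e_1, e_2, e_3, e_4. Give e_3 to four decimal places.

e_3 = (0.3375, 0.5499, -0.5878, -0.4627, 0.1555)

e_1 = c_1/‖c_1‖ = (4, -2, 2, -2, 0)/5.2915 = (0.7559, -0.3780, 0.3780, -0.3780, 0.0000).
r_{12} = e_1·c_2 = -2.2678.
u_2 = c_2 + 2.2678·e_1 = (-1.2857, 0.1429, 0.8571, -1.8571, 0.0000).
‖u_2‖ = 2.4202, so e_2 = (-0.5313, 0.0590, 0.3542, -0.7674, 0.0000).
r_{13} = e_1·c_3 = 1.5119; r_{23} = e_2·c_3 = 0.5903.
u_3 = c_3 − 1.5119·e_1 − 0.5903·e_2 = (2.1707, 3.5366, -3.7805, -2.9756, 1.0000).
‖u_3‖ = 6.4316, so e_3 = (0.3375, 0.5499, -0.5878, -0.4627, 0.1555).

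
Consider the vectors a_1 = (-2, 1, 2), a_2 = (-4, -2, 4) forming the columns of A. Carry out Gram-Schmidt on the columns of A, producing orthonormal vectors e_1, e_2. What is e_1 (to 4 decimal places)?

e_1 = (-0.6667, 0.3333, 0.6667)

e_1 = a_1/‖a_1‖ = (-2, 1, 2)/3.0000 = (-0.6667, 0.3333, 0.6667).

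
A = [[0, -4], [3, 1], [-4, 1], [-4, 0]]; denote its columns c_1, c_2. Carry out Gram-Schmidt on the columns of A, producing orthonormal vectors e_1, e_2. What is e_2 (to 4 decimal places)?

e_1 = c_1/‖c_1‖ = (0, 3, -4, -4)/6.4031 = (0.0000, 0.4685, -0.6247, -0.6247).
r_{12} = e_1·c_2 = -0.1562.
u_2 = c_2 + 0.1562·e_1 = (-4.0000, 1.0732, 0.9024, -0.0976).
‖u_2‖ = 4.2398, so e_2 = (-0.9434, 0.2531, 0.2129, -0.0230).

e_2 = (-0.9434, 0.2531, 0.2129, -0.0230)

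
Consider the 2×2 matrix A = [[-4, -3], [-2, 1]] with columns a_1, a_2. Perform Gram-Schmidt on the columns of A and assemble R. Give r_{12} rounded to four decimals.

r_{12} = 2.2361

a_1 = (-4, -2); ‖a_1‖ = 4.4721, so q_1 = (-0.8944, -0.4472).
r_{12} = q_1·a_2 = 2.2361.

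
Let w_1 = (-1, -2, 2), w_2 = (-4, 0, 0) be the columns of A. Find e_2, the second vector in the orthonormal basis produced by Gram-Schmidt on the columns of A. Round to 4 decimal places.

w_1 = (-1, -2, 2); ‖w_1‖ = 3.0000, so e_1 = (-0.3333, -0.6667, 0.6667).
e_1·w_2 = (-0.3333)·(-4) + (-0.6667)·0 + 0.6667·0 = 1.3333.
u_2 = w_2 − 1.3333·e_1 = (-3.5556, 0.8889, -0.8889).
‖u_2‖ = 3.7712, so e_2 = (-0.9428, 0.2357, -0.2357).

e_2 = (-0.9428, 0.2357, -0.2357)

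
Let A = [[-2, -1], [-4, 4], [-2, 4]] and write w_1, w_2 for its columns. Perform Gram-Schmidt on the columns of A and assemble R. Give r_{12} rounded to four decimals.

w_1 = (-2, -4, -2); ‖w_1‖ = 4.8990, so e_1 = (-0.4082, -0.8165, -0.4082).
r_{12} = e_1·w_2 = -4.4907.

r_{12} = -4.4907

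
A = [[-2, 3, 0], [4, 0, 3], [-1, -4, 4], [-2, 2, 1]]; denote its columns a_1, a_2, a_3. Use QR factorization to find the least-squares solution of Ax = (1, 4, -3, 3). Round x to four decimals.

x = (0.5687, 1.1271, 0.5911)

q_1 = a_1/‖a_1‖ = (-2, 4, -1, -2)/5.0000 = (-0.4000, 0.8000, -0.2000, -0.4000).
r_{12} = q_1·a_2 = -1.2000.
u_2 = a_2 + 1.2000·q_1 = (2.5200, 0.9600, -4.2400, 1.5200).
‖u_2‖ = 5.2498, so q_2 = (0.4800, 0.1829, -0.8077, 0.2895).
r_{13} = q_1·a_3 = 1.2000; r_{23} = q_2·a_3 = -2.3925.
u_3 = a_3 − 1.2000·q_1 + 2.3925·q_2 = (1.6284, 2.4775, 2.3077, 2.1727).
‖u_3‖ = 4.3400, so q_3 = (0.3752, 0.5708, 0.5317, 0.5006).
Qᵀb = (2.2000, 4.5031, 2.5653).
Back-substitute: x_3 = 2.5653/4.3400 = 0.5911.
x_2 = (4.5031 + 2.3925·0.5911)/5.2498 = 1.1271.
x_1 = (2.2000 + 1.2000·1.1271 − 1.2000·0.5911)/5.0000 = 0.5687.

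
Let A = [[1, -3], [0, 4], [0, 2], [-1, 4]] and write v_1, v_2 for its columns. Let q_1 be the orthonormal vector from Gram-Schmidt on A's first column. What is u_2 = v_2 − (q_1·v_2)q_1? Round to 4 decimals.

u_2 = (0.5000, 4.0000, 2.0000, 0.5000)

v_1 = (1, 0, 0, -1); ‖v_1‖ = 1.4142, so q_1 = (0.7071, 0.0000, 0.0000, -0.7071).
q_1·v_2 = 0.7071·(-3) + 0.0000·4 + 0.0000·2 + (-0.7071)·4 = -4.9497.
u_2 = v_2 + 4.9497·q_1 = (0.5000, 4.0000, 2.0000, 0.5000).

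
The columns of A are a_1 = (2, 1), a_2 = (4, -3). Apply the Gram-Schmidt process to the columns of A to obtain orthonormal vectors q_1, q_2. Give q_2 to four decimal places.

q_1 = a_1/‖a_1‖ = (2, 1)/2.2361 = (0.8944, 0.4472).
r_{12} = q_1·a_2 = 2.2361.
u_2 = a_2 − 2.2361·q_1 = (2.0000, -4.0000).
‖u_2‖ = 4.4721, so q_2 = (0.4472, -0.8944).

q_2 = (0.4472, -0.8944)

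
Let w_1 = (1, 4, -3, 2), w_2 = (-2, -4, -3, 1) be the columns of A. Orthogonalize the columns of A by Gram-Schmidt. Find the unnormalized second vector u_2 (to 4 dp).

u_2 = (-1.7667, -3.0667, -3.7000, 1.4667)

w_1 = (1, 4, -3, 2); ‖w_1‖ = 5.4772, so e_1 = (0.1826, 0.7303, -0.5477, 0.3651).
e_1·w_2 = 0.1826·(-2) + 0.7303·(-4) + (-0.5477)·(-3) + 0.3651·1 = -1.2780.
u_2 = w_2 + 1.2780·e_1 = (-1.7667, -3.0667, -3.7000, 1.4667).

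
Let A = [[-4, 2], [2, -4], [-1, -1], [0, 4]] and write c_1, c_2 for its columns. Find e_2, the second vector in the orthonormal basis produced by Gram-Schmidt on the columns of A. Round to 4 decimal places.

c_1 = (-4, 2, -1, 0); ‖c_1‖ = 4.5826, so e_1 = (-0.8729, 0.4364, -0.2182, 0.0000).
e_1·c_2 = (-0.8729)·2 + 0.4364·(-4) + (-0.2182)·(-1) + 0.0000·4 = -3.2733.
u_2 = c_2 + 3.2733·e_1 = (-0.8571, -2.5714, -1.7143, 4.0000).
‖u_2‖ = 5.1270, so e_2 = (-0.1672, -0.5016, -0.3344, 0.7802).

e_2 = (-0.1672, -0.5016, -0.3344, 0.7802)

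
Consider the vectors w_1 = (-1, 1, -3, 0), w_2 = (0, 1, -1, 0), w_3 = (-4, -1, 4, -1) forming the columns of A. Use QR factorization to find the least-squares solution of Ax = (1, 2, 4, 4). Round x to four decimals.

e_1 = w_1/‖w_1‖ = (-1, 1, -3, 0)/3.3166 = (-0.3015, 0.3015, -0.9045, 0.0000).
r_{12} = e_1·w_2 = 1.2060.
u_2 = w_2 − 1.2060·e_1 = (0.3636, 0.6364, 0.0909, 0.0000).
‖u_2‖ = 0.7385, so e_2 = (0.4924, 0.8616, 0.1231, 0.0000).
r_{13} = e_1·w_3 = -2.7136; r_{23} = e_2·w_3 = -2.3387.
u_3 = w_3 + 2.7136·e_1 + 2.3387·e_2 = (-3.6667, 1.8333, 1.8333, -1.0000).
‖u_3‖ = 4.6007, so e_3 = (-0.7970, 0.3985, 0.3985, -0.2174).
Qᵀb = (-3.3166, 2.7080, 0.7245).
Back-substitute: x_3 = 0.7245/4.6007 = 0.1575.
x_2 = (2.7080 + 2.3387·0.1575)/0.7385 = 4.1654.
x_1 = (-3.3166 − 1.2060·4.1654 + 2.7136·0.1575)/3.3166 = -2.3858.

x = (-2.3858, 4.1654, 0.1575)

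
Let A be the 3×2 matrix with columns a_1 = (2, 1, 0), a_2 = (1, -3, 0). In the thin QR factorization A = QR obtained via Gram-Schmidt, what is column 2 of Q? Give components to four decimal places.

a_1 = (2, 1, 0); ‖a_1‖ = 2.2361, so q_1 = (0.8944, 0.4472, 0.0000).
q_1·a_2 = 0.8944·1 + 0.4472·(-3) + 0.0000·0 = -0.4472.
u_2 = a_2 + 0.4472·q_1 = (1.4000, -2.8000, 0.0000).
‖u_2‖ = 3.1305, so q_2 = (0.4472, -0.8944, 0.0000).

q_2 = (0.4472, -0.8944, 0.0000)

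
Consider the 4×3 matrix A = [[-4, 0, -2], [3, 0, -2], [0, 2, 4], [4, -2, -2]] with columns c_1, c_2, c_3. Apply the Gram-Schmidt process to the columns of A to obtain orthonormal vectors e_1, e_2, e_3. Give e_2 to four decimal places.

e_2 = (-0.3076, 0.2307, 0.7882, -0.4806)

e_1 = c_1/‖c_1‖ = (-4, 3, 0, 4)/6.4031 = (-0.6247, 0.4685, 0.0000, 0.6247).
r_{12} = e_1·c_2 = -1.2494.
u_2 = c_2 + 1.2494·e_1 = (-0.7805, 0.5854, 2.0000, -1.2195).
‖u_2‖ = 2.5375, so e_2 = (-0.3076, 0.2307, 0.7882, -0.4806).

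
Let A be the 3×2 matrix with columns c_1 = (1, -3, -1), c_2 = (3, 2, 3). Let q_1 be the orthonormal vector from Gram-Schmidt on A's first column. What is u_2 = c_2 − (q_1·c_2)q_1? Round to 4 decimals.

u_2 = (3.5455, 0.3636, 2.4545)

c_1 = (1, -3, -1); ‖c_1‖ = 3.3166, so q_1 = (0.3015, -0.9045, -0.3015).
q_1·c_2 = 0.3015·3 + (-0.9045)·2 + (-0.3015)·3 = -1.8091.
u_2 = c_2 + 1.8091·q_1 = (3.5455, 0.3636, 2.4545).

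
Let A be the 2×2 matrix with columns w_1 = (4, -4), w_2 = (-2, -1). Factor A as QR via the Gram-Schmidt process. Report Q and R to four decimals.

Q = [[0.7071, -0.7071], [-0.7071, -0.7071]], R = [[5.6569, -0.7071], [0.0000, 2.1213]]

w_1 = (4, -4); ‖w_1‖ = 5.6569, so q_1 = (0.7071, -0.7071).
q_1·w_2 = 0.7071·(-2) + (-0.7071)·(-1) = -0.7071.
u_2 = w_2 + 0.7071·q_1 = (-1.5000, -1.5000).
‖u_2‖ = 2.1213, so q_2 = (-0.7071, -0.7071).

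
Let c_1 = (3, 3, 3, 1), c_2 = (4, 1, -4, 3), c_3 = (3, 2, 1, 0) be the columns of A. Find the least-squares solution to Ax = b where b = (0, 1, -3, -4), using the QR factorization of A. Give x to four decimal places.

q_1 = c_1/‖c_1‖ = (3, 3, 3, 1)/5.2915 = (0.5669, 0.5669, 0.5669, 0.1890).
r_{12} = q_1·c_2 = 1.1339.
u_2 = c_2 − 1.1339·q_1 = (3.3571, 0.3571, -4.6429, 2.7857).
‖u_2‖ = 6.3808, so q_2 = (0.5261, 0.0560, -0.7276, 0.4366).
r_{13} = q_1·c_3 = 3.4017; r_{23} = q_2·c_3 = 0.9627.
u_3 = c_3 − 3.4017·q_1 − 0.9627·q_2 = (0.5649, 0.0175, -0.2281, -1.0632).
‖u_3‖ = 1.2255, so q_3 = (0.4610, 0.0143, -0.1861, -0.8676).
Qᵀb = (-1.8898, 0.4926, 4.0429).
Back-substitute: x_3 = 4.0429/1.2255 = 3.2991.
x_2 = (0.4926 − 0.9627·3.2991)/6.3808 = -0.4206.
x_1 = (-1.8898 − 1.1339·(-0.4206) − 3.4017·3.2991)/5.2915 = -2.3879.

x = (-2.3879, -0.4206, 3.2991)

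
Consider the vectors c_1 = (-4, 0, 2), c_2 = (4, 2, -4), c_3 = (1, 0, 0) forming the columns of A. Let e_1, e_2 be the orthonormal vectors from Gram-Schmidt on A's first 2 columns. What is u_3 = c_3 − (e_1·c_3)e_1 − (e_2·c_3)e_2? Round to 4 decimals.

c_1 = (-4, 0, 2); ‖c_1‖ = 4.4721, so e_1 = (-0.8944, 0.0000, 0.4472).
e_1·c_2 = (-0.8944)·4 + 0.0000·2 + 0.4472·(-4) = -5.3666.
u_2 = c_2 + 5.3666·e_1 = (-0.8000, 2.0000, -1.6000).
‖u_2‖ = 2.6833, so e_2 = (-0.2981, 0.7454, -0.5963).
e_1·c_3 = (-0.8944)·1 + 0.0000·0 + 0.4472·0 = -0.8944; e_2·c_3 = (-0.2981)·1 + 0.7454·0 + (-0.5963)·0 = -0.2981.
u_3 = c_3 + 0.8944·e_1 + 0.2981·e_2 = (0.1111, 0.2222, 0.2222).

u_3 = (0.1111, 0.2222, 0.2222)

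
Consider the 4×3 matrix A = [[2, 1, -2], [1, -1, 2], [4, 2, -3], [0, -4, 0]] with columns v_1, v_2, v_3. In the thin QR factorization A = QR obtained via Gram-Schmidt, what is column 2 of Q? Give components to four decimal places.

e_2 = (0.0335, -0.3354, 0.0671, -0.9391)

e_1 = v_1/‖v_1‖ = (2, 1, 4, 0)/4.5826 = (0.4364, 0.2182, 0.8729, 0.0000).
r_{12} = e_1·v_2 = 1.9640.
u_2 = v_2 − 1.9640·e_1 = (0.1429, -1.4286, 0.2857, -4.0000).
‖u_2‖ = 4.2594, so e_2 = (0.0335, -0.3354, 0.0671, -0.9391).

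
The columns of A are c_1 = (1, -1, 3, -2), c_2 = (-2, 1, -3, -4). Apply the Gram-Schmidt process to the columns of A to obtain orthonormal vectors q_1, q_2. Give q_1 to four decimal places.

c_1 = (1, -1, 3, -2); ‖c_1‖ = 3.8730, so q_1 = (0.2582, -0.2582, 0.7746, -0.5164).

q_1 = (0.2582, -0.2582, 0.7746, -0.5164)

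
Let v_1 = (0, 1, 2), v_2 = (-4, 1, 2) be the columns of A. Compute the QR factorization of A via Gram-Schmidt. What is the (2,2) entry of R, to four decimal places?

v_1 = (0, 1, 2); ‖v_1‖ = 2.2361, so q_1 = (0.0000, 0.4472, 0.8944).
q_1·v_2 = 0.0000·(-4) + 0.4472·1 + 0.8944·2 = 2.2361.
u_2 = v_2 − 2.2361·q_1 = (-4.0000, 0.0000, 0.0000).
r_{22} = ‖u_2‖ = 4.0000.

r_{22} = 4.0000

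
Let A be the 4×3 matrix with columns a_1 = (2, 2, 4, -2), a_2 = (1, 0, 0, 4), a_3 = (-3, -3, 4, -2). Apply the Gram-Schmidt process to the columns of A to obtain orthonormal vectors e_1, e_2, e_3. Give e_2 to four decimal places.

e_1 = a_1/‖a_1‖ = (2, 2, 4, -2)/5.2915 = (0.3780, 0.3780, 0.7559, -0.3780).
r_{12} = e_1·a_2 = -1.1339.
u_2 = a_2 + 1.1339·e_1 = (1.4286, 0.4286, 0.8571, 3.5714).
‖u_2‖ = 3.9641, so e_2 = (0.3604, 0.1081, 0.2162, 0.9009).

e_2 = (0.3604, 0.1081, 0.2162, 0.9009)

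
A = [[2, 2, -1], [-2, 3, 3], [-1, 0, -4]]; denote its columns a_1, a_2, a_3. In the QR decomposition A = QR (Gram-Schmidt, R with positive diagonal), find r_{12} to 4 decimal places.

a_1 = (2, -2, -1); ‖a_1‖ = 3.0000, so q_1 = (0.6667, -0.6667, -0.3333).
r_{12} = q_1·a_2 = -0.6667.

r_{12} = -0.6667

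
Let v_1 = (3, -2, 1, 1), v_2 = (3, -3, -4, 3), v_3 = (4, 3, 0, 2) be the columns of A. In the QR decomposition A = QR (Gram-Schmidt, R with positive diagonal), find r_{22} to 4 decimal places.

r_{22} = 5.4711

e_1 = v_1/‖v_1‖ = (3, -2, 1, 1)/3.8730 = (0.7746, -0.5164, 0.2582, 0.2582).
r_{12} = e_1·v_2 = 3.6148.
u_2 = v_2 − 3.6148·e_1 = (0.2000, -1.1333, -4.9333, 2.0667).
r_{22} = ‖u_2‖ = 5.4711.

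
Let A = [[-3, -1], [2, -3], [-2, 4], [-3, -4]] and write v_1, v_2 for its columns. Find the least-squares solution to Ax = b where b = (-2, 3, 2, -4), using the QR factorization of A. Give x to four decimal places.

v_1 = (-3, 2, -2, -3); ‖v_1‖ = 5.0990, so e_1 = (-0.5883, 0.3922, -0.3922, -0.5883).
e_1·v_2 = (-0.5883)·(-1) + 0.3922·(-3) + (-0.3922)·4 + (-0.5883)·(-4) = 0.1961.
u_2 = v_2 − 0.1961·e_1 = (-0.8846, -3.0769, 4.0769, -3.8846).
‖u_2‖ = 6.4778, so e_2 = (-0.1366, -0.4750, 0.6294, -0.5997).
Qᵀb = (3.9223, 2.5056).
Back-substitute: x_2 = 2.5056/6.4778 = 0.3868.
x_1 = (3.9223 − 0.1961·0.3868)/5.0990 = 0.7544.

x = (0.7544, 0.3868)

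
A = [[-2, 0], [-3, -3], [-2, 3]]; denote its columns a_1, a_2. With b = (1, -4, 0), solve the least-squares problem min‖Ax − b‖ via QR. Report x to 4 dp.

a_1 = (-2, -3, -2); ‖a_1‖ = 4.1231, so e_1 = (-0.4851, -0.7276, -0.4851).
e_1·a_2 = (-0.4851)·0 + (-0.7276)·(-3) + (-0.4851)·3 = 0.7276.
u_2 = a_2 − 0.7276·e_1 = (0.3529, -2.4706, 3.3529).
‖u_2‖ = 4.1798, so e_2 = (0.0844, -0.5911, 0.8022).
Qᵀb = (2.4254, 2.4488).
Back-substitute: x_2 = 2.4488/4.1798 = 0.5859.
x_1 = (2.4254 − 0.7276·0.5859)/4.1231 = 0.4848.

x = (0.4848, 0.5859)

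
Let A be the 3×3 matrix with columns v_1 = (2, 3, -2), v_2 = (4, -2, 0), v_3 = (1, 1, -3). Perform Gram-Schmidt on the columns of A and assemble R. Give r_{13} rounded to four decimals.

r_{13} = 2.6679

e_1 = v_1/‖v_1‖ = (2, 3, -2)/4.1231 = (0.4851, 0.7276, -0.4851).
r_{13} = e_1·v_3 = 2.6679.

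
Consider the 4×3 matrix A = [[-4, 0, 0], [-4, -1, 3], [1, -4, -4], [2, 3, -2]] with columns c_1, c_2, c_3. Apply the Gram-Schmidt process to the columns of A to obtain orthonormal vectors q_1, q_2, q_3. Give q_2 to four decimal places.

q_2 = (0.1297, -0.0702, -0.8320, 0.5348)

q_1 = c_1/‖c_1‖ = (-4, -4, 1, 2)/6.0828 = (-0.6576, -0.6576, 0.1644, 0.3288).
r_{12} = q_1·c_2 = 0.9864.
u_2 = c_2 − 0.9864·q_1 = (0.6486, -0.3514, -4.1622, 2.6757).
‖u_2‖ = 5.0027, so q_2 = (0.1297, -0.0702, -0.8320, 0.5348).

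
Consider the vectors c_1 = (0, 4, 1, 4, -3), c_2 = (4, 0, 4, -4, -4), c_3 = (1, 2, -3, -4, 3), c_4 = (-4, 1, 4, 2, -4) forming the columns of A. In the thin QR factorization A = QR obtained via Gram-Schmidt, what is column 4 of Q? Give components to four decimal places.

c_1 = (0, 4, 1, 4, -3); ‖c_1‖ = 6.4807, so e_1 = (0.0000, 0.6172, 0.1543, 0.6172, -0.4629).
e_1·c_2 = 0.0000·4 + 0.6172·0 + 0.1543·4 + 0.6172·(-4) + (-0.4629)·(-4) = 0.0000.
u_2 = c_2 + 0.0000·e_1 = (4.0000, 0.0000, 4.0000, -4.0000, -4.0000).
‖u_2‖ = 8.0000, so e_2 = (0.5000, 0.0000, 0.5000, -0.5000, -0.5000).
e_1·c_3 = 0.0000·1 + 0.6172·2 + 0.1543·(-3) + 0.6172·(-4) + (-0.4629)·3 = -3.0861; e_2·c_3 = 0.5000·1 + 0.0000·2 + 0.5000·(-3) + (-0.5000)·(-4) + (-0.5000)·3 = -0.5000.
u_3 = c_3 + 3.0861·e_1 + 0.5000·e_2 = (1.2500, 3.9048, -2.2738, -2.3452, 1.3214).
‖u_3‖ = 5.4061, so e_3 = (0.2312, 0.7223, -0.4206, -0.4338, 0.2444).
e_1·c_4 = 0.0000·(-4) + 0.6172·1 + 0.1543·4 + 0.6172·2 + (-0.4629)·(-4) = 4.3205; e_2·c_4 = 0.5000·(-4) + 0.0000·1 + 0.5000·4 + (-0.5000)·2 + (-0.5000)·(-4) = 1.0000; e_3·c_4 = 0.2312·(-4) + 0.7223·1 + (-0.4206)·4 + (-0.4338)·2 + 0.2444·(-4) = -3.7303.
u_4 = c_4 − 4.3205·e_1 − 1.0000·e_2 + 3.7303·e_3 = (-3.6375, 1.0277, 1.2644, -1.7849, -0.5882).
‖u_4‖ = 4.4066, so e_4 = (-0.8255, 0.2332, 0.2869, -0.4051, -0.1335).

e_4 = (-0.8255, 0.2332, 0.2869, -0.4051, -0.1335)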